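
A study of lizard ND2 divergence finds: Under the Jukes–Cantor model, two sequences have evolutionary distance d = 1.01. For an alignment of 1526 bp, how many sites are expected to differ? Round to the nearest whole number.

847

Invert JC69: p = (3/4)(1 − e^(−4d/3)) = 0.75 × (1 − e^(-1.346667)) = 0.75 × (1 − 0.260106) = 0.554921.
Expected differing sites = pL ≈ 0.554921 × 1526 = 846.809446 ≈ 847.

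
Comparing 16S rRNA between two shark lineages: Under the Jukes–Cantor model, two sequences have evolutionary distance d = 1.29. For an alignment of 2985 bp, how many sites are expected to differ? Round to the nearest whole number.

Invert JC69: p = (3/4)(1 − e^(−4d/3)) = 0.75 × (1 − e^(-1.72)) = 0.75 × (1 − 0.179066) = 0.615701.
Expected differing sites = pL ≈ 0.615701 × 2985 = 1837.867485 ≈ 1838.

1838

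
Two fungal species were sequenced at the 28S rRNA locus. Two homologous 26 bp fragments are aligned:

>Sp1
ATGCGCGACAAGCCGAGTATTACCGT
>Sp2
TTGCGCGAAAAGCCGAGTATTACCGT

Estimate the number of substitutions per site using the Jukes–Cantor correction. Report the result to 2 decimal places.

0.08

The sequences differ at 2 of 26 sites (1, 9), so p = 2/26 ≈ 0.076923.
d = −(3/4) ln(1 − 4p/3) = −0.75 ln(1 − 0.102564) = −0.75 ln(0.897436)
  = −0.75 × (-0.108213) = 0.081160 substitutions/site.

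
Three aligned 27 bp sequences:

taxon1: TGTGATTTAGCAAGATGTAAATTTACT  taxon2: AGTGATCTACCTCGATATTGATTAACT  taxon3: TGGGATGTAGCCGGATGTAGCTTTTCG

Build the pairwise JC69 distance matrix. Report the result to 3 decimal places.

d(taxon1,taxon2) = 0.441, d(taxon1,taxon3) = 0.377, d(taxon2,taxon3) = 0.673

taxon1–taxon2: 9/27 sites differ → p ≈ 0.333333, d = −0.75 ln(1 − 0.444444) = 0.440839 ≈ 0.441.
taxon1–taxon3: 8/27 sites differ → p ≈ 0.296296, d = −0.75 ln(1 − 0.395061) = 0.376971 ≈ 0.377.
taxon2–taxon3: 12/27 sites differ → p ≈ 0.444444, d = −0.75 ln(1 − 0.592592) = 0.673455 ≈ 0.673.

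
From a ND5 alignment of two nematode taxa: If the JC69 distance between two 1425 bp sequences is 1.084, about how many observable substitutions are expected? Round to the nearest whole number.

817

Invert JC69: p = (3/4)(1 − e^(−4d/3)) = 0.75 × (1 − e^(-1.445333)) = 0.75 × (1 − 0.235668) = 0.573249.
Expected differing sites = pL ≈ 0.573249 × 1425 = 816.879825 ≈ 817.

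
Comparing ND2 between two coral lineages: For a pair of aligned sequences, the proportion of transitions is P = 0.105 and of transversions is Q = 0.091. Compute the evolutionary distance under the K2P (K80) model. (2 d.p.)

Under the Kimura two-parameter model, d = −½ ln(1 − 2P − Q) − ¼ ln(1 − 2Q).
1 − 2P − Q = 0.699, giving −½ ln(0.699) = 0.179052.
1 − 2Q = 0.818, giving −¼ ln(0.818) = 0.050223.
d = 0.179052 + 0.050223 = 0.229275.

0.23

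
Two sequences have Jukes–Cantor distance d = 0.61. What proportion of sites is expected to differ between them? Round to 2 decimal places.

p = (3/4)(1 − e^(−4d/3)) = 0.75 × (1 − e^(-0.813333)) = 0.75 × (1 − 0.443378) = 0.417467.

0.42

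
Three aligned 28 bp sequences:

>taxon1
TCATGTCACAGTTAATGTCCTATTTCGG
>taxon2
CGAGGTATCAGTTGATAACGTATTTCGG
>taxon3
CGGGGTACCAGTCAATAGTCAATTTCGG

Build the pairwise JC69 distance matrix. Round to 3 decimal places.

taxon1–taxon2: 9/28 sites differ → p ≈ 0.321429, d = −0.75 ln(1 − 0.428572) = 0.419713 ≈ 0.420.
taxon1–taxon3: 11/28 sites differ → p ≈ 0.392857, d = −0.75 ln(1 − 0.523809) = 0.556452 ≈ 0.556.
taxon2–taxon3: 8/28 sites differ → p ≈ 0.285714, d = −0.75 ln(1 − 0.380952) = 0.359679 ≈ 0.360.

d(taxon1,taxon2) = 0.420, d(taxon1,taxon3) = 0.556, d(taxon2,taxon3) = 0.360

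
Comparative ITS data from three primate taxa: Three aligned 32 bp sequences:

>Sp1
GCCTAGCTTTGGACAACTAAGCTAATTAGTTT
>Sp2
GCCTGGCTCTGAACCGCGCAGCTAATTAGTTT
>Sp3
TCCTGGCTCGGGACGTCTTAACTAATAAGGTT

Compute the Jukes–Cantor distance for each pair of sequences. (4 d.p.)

d(Sp1,Sp2) = 0.2586, d(Sp1,Sp3) = 0.4042, d(Sp2,Sp3) = 0.4042

Sp1–Sp2: 7/32 sites differ → p = 0.21875, d = −0.75 ln(1 − 0.291667) = 0.258631 ≈ 0.2586.
Sp1–Sp3: 10/32 sites differ → p = 0.3125, d = −0.75 ln(1 − 0.416667) = 0.404248 ≈ 0.4042.
Sp2–Sp3: 10/32 sites differ → p = 0.3125, d = −0.75 ln(1 − 0.416667) = 0.404248 ≈ 0.4042.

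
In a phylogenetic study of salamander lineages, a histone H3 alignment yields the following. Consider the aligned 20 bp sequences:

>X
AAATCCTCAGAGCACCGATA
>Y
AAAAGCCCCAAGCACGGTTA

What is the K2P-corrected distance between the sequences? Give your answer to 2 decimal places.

Of 20 sites, 2 differences are transitions and 5 are transversions, so P = 2/20 = 0.1 and Q = 5/20 = 0.25.
Under the Kimura two-parameter model, d = −½ ln(1 − 2P − Q) − ¼ ln(1 − 2Q).
1 − 2P − Q = 0.55, giving −½ ln(0.55) = 0.298919.
1 − 2Q = 0.5, giving −¼ ln(0.5) = 0.173287.
d = 0.298919 + 0.173287 = 0.472206.

0.47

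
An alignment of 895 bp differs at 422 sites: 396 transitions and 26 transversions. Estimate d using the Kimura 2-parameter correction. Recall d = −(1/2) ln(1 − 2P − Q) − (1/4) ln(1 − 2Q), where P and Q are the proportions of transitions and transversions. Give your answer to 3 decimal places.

1.241

P = 396/895 ≈ 0.442458 and Q = 26/895 ≈ 0.02905.
Under the Kimura two-parameter model, d = −½ ln(1 − 2P − Q) − ¼ ln(1 − 2Q).
1 − 2P − Q = 0.086034, giving −½ ln(0.086034) = 1.226506.
1 − 2Q = 0.9419, giving −¼ ln(0.9419) = 0.014964.
d = 1.226506 + 0.014964 = 1.241470.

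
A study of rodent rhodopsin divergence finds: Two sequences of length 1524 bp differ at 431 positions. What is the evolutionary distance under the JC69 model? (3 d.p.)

p = 431/1524 ≈ 0.282808.
d = −(3/4) ln(1 − 4p/3) = −0.75 ln(1 − 0.377077) = −0.75 ln(0.622923)
  = −0.75 × (-0.473332) = 0.354999 substitutions/site.

0.355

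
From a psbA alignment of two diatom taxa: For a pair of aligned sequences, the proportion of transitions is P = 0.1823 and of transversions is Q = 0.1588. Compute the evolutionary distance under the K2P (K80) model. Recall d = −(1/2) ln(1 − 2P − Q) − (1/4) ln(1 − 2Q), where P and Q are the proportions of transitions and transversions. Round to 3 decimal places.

0.466

Under the Kimura two-parameter model, d = −½ ln(1 − 2P − Q) − ¼ ln(1 − 2Q).
1 − 2P − Q = 0.4766, giving −½ ln(0.4766) = 0.370539.
1 − 2Q = 0.6824, giving −¼ ln(0.6824) = 0.095535.
d = 0.370539 + 0.095535 = 0.466074.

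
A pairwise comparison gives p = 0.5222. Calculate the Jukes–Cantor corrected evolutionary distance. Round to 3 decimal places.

d = −(3/4) ln(1 − 4p/3) = −0.75 ln(1 − 0.696267) = −0.75 ln(0.303733)
  = −0.75 × (-1.191606) = 0.893705 substitutions/site.

0.894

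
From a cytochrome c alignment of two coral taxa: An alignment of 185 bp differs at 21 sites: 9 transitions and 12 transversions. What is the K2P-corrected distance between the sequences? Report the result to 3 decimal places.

P = 9/185 ≈ 0.048649 and Q = 12/185 ≈ 0.064865.
Under the Kimura two-parameter model, d = −½ ln(1 − 2P − Q) − ¼ ln(1 − 2Q).
1 − 2P − Q = 0.837837, giving −½ ln(0.837837) = 0.088466.
1 − 2Q = 0.87027, giving −¼ ln(0.87027) = 0.034738.
d = 0.088466 + 0.034738 = 0.123204.

0.123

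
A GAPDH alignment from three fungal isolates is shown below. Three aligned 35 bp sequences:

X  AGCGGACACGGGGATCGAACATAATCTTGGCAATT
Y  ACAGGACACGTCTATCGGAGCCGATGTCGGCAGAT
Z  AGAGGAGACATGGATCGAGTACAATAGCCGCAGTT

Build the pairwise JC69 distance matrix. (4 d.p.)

d(X,Y) = 0.5716, d(X,Z) = 0.4582, d(Y,Z) = 0.5716

X–Y: 14/35 sites differ → p = 0.4, d = −0.75 ln(1 − 0.533333) = 0.571605 ≈ 0.5716.
X–Z: 12/35 sites differ → p ≈ 0.342857, d = −0.75 ln(1 − 0.457143) = 0.458182 ≈ 0.4582.
Y–Z: 14/35 sites differ → p = 0.4, d = −0.75 ln(1 − 0.533333) = 0.571605 ≈ 0.5716.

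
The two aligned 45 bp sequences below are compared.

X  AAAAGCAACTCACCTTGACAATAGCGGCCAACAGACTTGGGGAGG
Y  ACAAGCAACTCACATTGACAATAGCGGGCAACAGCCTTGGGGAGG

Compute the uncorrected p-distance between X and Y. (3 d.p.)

0.089

The sequences differ at 4 of 45 positions (sites 2, 14, 28, 35).
p = 4/45 = 0.088888… ≈ 0.089 (to 3 d.p.).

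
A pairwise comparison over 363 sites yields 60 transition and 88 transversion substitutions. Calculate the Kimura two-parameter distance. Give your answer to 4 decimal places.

P = 60/363 ≈ 0.165289 and Q = 88/363 ≈ 0.242424.
Under the Kimura two-parameter model, d = −½ ln(1 − 2P − Q) − ¼ ln(1 − 2Q).
1 − 2P − Q = 0.426998, giving −½ ln(0.426998) = 0.425488.
1 − 2Q = 0.515152, giving −¼ ln(0.515152) = 0.165823.
d = 0.425488 + 0.165823 = 0.591311.

0.5913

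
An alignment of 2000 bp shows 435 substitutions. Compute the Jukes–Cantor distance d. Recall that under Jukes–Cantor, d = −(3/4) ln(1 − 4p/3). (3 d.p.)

p = 435/2000 = 0.2175.
d = −(3/4) ln(1 − 4p/3) = −0.75 ln(1 − 0.29) = −0.75 ln(0.71)
  = −0.75 × (-0.342490) = 0.256868 substitutions/site.

0.257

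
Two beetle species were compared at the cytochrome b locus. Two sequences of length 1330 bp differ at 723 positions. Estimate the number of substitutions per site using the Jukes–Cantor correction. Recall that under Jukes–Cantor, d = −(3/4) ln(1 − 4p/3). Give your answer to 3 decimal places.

0.968

p = 723/1330 ≈ 0.543609.
d = −(3/4) ln(1 − 4p/3) = −0.75 ln(1 − 0.724812) = −0.75 ln(0.275188)
  = −0.75 × (-1.290301) = 0.967726 substitutions/site.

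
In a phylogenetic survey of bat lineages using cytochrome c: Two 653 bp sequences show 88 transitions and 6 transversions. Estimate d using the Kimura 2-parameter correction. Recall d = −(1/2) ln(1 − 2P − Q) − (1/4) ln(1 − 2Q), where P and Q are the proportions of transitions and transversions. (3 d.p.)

0.168

P = 88/653 ≈ 0.134763 and Q = 6/653 ≈ 0.009188.
Under the Kimura two-parameter model, d = −½ ln(1 − 2P − Q) − ¼ ln(1 − 2Q).
1 − 2P − Q = 0.721286, giving −½ ln(0.721286) = 0.163360.
1 − 2Q = 0.981624, giving −¼ ln(0.981624) = 0.004637.
d = 0.163360 + 0.004637 = 0.167997.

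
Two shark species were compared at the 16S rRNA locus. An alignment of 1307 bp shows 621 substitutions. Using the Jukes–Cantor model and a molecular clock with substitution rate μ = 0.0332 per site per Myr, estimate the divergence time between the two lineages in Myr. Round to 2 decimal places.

p = 621/1307 ≈ 0.475134.
d = −(3/4) ln(1 − 4p/3) = −0.75 ln(1 − 0.633512) = −0.75 ln(0.366488)
  = −0.75 × (-1.003790) = 0.752843 substitutions/site.
Under a molecular clock d = 2μt, so t = d/(2μ) = 0.752843 / (2 × 0.0332) = 11.34 Myr.

11.34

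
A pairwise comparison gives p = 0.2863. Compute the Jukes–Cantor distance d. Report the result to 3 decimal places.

0.361

d = −(3/4) ln(1 − 4p/3) = −0.75 ln(1 − 0.381733) = −0.75 ln(0.618267)
  = −0.75 × (-0.480835) = 0.360626 substitutions/site.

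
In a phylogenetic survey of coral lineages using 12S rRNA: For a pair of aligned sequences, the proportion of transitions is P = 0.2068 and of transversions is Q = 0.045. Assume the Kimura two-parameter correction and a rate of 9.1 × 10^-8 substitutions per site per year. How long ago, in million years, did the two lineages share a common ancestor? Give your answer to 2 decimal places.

1.82

Under the Kimura two-parameter model, d = −½ ln(1 − 2P − Q) − ¼ ln(1 − 2Q).
1 − 2P − Q = 0.5414, giving −½ ln(0.5414) = 0.306798.
1 − 2Q = 0.91, giving −¼ ln(0.91) = 0.023578.
d = 0.306798 + 0.023578 = 0.330376.
Under a molecular clock d = 2μt, so t = d/(2μ) = 0.330376 / (2 × 9.1 × 10^-8) = 1.82 million years.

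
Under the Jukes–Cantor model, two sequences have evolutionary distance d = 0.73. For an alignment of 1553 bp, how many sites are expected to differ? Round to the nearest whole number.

725

Invert JC69: p = (3/4)(1 − e^(−4d/3)) = 0.75 × (1 − e^(-0.973333)) = 0.75 × (1 − 0.377822) = 0.466634.
Expected differing sites = pL ≈ 0.466634 × 1553 = 724.682602 ≈ 725.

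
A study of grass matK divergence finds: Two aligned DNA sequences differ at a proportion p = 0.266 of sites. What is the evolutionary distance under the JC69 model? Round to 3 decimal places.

d = −(3/4) ln(1 − 4p/3) = −0.75 ln(1 − 0.354667) = −0.75 ln(0.645333)
  = −0.75 × (-0.437989) = 0.328492 substitutions/site.

0.328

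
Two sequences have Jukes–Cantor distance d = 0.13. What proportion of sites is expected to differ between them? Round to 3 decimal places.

p = (3/4)(1 − e^(−4d/3)) = 0.75 × (1 − e^(-0.173333)) = 0.75 × (1 − 0.840858) = 0.119357.

0.119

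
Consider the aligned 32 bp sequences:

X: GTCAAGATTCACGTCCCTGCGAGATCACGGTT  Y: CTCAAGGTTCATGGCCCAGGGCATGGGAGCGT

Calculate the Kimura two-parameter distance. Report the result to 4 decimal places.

0.7412

Of 32 sites, 4 differences are transitions and 11 are transversions, so P = 4/32 = 0.125 and Q = 11/32 = 0.34375.
Under the Kimura two-parameter model, d = −½ ln(1 − 2P − Q) − ¼ ln(1 − 2Q).
1 − 2P − Q = 0.40625, giving −½ ln(0.40625) = 0.450393.
1 − 2Q = 0.3125, giving −¼ ln(0.3125) = 0.290788.
d = 0.450393 + 0.290788 = 0.741181.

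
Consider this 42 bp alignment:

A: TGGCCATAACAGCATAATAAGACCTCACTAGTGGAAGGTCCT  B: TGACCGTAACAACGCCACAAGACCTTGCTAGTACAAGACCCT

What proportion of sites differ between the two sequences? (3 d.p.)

The sequences differ at 13 of 42 positions.
p = 13/42 = 0.309523… ≈ 0.310 (to 3 d.p.).

0.310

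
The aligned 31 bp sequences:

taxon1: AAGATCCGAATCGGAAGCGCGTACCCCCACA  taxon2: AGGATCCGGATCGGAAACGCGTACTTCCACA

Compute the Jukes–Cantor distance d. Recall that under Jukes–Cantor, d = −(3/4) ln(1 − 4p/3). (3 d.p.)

The sequences differ at 5 of 31 sites (2, 9, 17, 25, 26), so p = 5/31 ≈ 0.16129.
d = −(3/4) ln(1 − 4p/3) = −0.75 ln(1 − 0.215053) = −0.75 ln(0.784947)
  = −0.75 × (-0.242139) = 0.181604 substitutions/site.

0.182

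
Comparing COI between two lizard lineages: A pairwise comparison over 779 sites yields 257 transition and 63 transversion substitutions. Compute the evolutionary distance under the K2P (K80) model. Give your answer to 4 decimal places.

P = 257/779 ≈ 0.32991 and Q = 63/779 ≈ 0.080873.
Under the Kimura two-parameter model, d = −½ ln(1 − 2P − Q) − ¼ ln(1 − 2Q).
1 − 2P − Q = 0.259307, giving −½ ln(0.259307) = 0.674871.
1 − 2Q = 0.838254, giving −¼ ln(0.838254) = 0.044109.
d = 0.674871 + 0.044109 = 0.718980.

0.7190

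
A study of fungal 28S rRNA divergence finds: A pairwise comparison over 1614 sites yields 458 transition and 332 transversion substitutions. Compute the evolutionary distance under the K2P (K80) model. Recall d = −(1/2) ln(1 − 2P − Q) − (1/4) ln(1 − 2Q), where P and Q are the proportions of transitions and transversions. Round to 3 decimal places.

P = 458/1614 ≈ 0.283767 and Q = 332/1614 ≈ 0.2057.
Under the Kimura two-parameter model, d = −½ ln(1 − 2P − Q) − ¼ ln(1 − 2Q).
1 − 2P − Q = 0.226766, giving −½ ln(0.226766) = 0.741918.
1 − 2Q = 0.5886, giving −¼ ln(0.5886) = 0.132502.
d = 0.741918 + 0.132502 = 0.874420.

0.874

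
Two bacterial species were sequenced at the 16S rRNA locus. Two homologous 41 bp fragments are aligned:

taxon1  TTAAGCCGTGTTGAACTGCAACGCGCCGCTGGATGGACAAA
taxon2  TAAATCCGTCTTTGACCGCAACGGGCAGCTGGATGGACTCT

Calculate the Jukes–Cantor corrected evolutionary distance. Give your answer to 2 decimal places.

The sequences differ at 11 of 41 sites, so p = 11/41 ≈ 0.268293.
d = −(3/4) ln(1 − 4p/3) = −0.75 ln(1 − 0.357724) = −0.75 ln(0.642276)
  = −0.75 × (-0.442737) = 0.332053 substitutions/site.

0.33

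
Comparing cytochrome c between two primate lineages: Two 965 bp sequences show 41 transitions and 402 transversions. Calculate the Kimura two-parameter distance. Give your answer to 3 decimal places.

P = 41/965 ≈ 0.042487 and Q = 402/965 ≈ 0.41658.
Under the Kimura two-parameter model, d = −½ ln(1 − 2P − Q) − ¼ ln(1 − 2Q).
1 − 2P − Q = 0.498446, giving −½ ln(0.498446) = 0.348130.
1 − 2Q = 0.16684, giving −¼ ln(0.16684) = 0.447680.
d = 0.348130 + 0.447680 = 0.795810.

0.796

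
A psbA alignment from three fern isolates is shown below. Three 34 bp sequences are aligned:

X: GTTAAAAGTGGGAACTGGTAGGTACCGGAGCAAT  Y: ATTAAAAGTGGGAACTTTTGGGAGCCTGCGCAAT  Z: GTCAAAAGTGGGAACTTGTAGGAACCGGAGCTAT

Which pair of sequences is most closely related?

X and Z

X–Y: 8/34 differ, p = 0.235, d = 0.282.
X–Z: 4/34 differ, p = 0.118, d = 0.128.
Y–Z: 8/34 differ, p = 0.235, d = 0.282.
The smallest distance is between X and Z.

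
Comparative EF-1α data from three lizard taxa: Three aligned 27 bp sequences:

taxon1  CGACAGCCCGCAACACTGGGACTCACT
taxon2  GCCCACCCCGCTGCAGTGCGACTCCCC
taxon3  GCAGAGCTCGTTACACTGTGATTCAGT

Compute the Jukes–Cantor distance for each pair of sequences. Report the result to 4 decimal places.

d(taxon1,taxon2) = 0.5107, d(taxon1,taxon3) = 0.4408, d(taxon2,taxon3) = 0.6735

taxon1–taxon2: 10/27 sites differ → p ≈ 0.37037, d = −0.75 ln(1 − 0.493827) = 0.510658 ≈ 0.5107.
taxon1–taxon3: 9/27 sites differ → p ≈ 0.333333, d = −0.75 ln(1 − 0.444444) = 0.440839 ≈ 0.4408.
taxon2–taxon3: 12/27 sites differ → p ≈ 0.444444, d = −0.75 ln(1 − 0.592592) = 0.673455 ≈ 0.6735.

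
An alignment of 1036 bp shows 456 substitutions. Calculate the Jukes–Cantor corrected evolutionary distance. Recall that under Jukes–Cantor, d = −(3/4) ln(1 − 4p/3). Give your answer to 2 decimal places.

p = 456/1036 ≈ 0.440154.
d = −(3/4) ln(1 − 4p/3) = −0.75 ln(1 − 0.586872) = −0.75 ln(0.413128)
  = −0.75 × (-0.883998) = 0.662999 substitutions/site.

0.66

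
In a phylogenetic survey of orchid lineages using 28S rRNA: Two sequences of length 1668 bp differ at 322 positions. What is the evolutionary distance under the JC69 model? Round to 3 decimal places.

0.223

p = 322/1668 ≈ 0.193046.
d = −(3/4) ln(1 − 4p/3) = −0.75 ln(1 − 0.257395) = −0.75 ln(0.742605)
  = −0.75 × (-0.297591) = 0.223193 substitutions/site.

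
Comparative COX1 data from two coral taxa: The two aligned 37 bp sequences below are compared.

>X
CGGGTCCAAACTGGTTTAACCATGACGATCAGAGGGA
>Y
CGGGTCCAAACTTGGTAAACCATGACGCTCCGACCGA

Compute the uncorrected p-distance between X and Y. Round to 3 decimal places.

0.189

The sequences differ at 7 of 37 positions (sites 13, 15, 17, 28, 31, 34, 35).
p = 7/37 = 0.189189… ≈ 0.189 (to 3 d.p.).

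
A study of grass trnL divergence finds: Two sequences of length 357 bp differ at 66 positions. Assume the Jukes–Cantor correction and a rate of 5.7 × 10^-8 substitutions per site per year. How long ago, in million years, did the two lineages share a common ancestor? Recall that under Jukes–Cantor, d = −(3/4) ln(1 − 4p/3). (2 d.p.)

p = 66/357 ≈ 0.184874.
d = −(3/4) ln(1 − 4p/3) = −0.75 ln(1 − 0.246499) = −0.75 ln(0.753501)
  = −0.75 × (-0.283025) = 0.212269 substitutions/site.
Under a molecular clock d = 2μt, so t = d/(2μ) = 0.212269 / (2 × 5.7 × 10^-8) = 1.86 million years.

1.86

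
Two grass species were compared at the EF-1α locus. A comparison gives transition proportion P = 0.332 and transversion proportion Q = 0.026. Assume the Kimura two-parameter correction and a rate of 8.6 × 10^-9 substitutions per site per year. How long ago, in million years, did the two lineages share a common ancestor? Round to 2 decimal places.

Under the Kimura two-parameter model, d = −½ ln(1 − 2P − Q) − ¼ ln(1 − 2Q).
1 − 2P − Q = 0.31, giving −½ ln(0.31) = 0.585591.
1 − 2Q = 0.948, giving −¼ ln(0.948) = 0.013350.
d = 0.585591 + 0.013350 = 0.598941.
Under a molecular clock d = 2μt, so t = d/(2μ) = 0.598941 / (2 × 8.6 × 10^-9) = 34.82 million years.

34.82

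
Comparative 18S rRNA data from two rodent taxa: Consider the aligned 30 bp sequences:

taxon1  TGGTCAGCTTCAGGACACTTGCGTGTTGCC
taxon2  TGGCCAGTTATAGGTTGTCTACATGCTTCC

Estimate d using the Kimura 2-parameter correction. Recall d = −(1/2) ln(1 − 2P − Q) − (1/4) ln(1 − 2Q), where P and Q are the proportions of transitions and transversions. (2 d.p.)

0.78

Of 30 sites, 10 differences are transitions and 3 are transversions, so P = 10/30 ≈ 0.333333 and Q = 3/30 = 0.1.
Under the Kimura two-parameter model, d = −½ ln(1 − 2P − Q) − ¼ ln(1 − 2Q).
1 − 2P − Q = 0.233334, giving −½ ln(0.233334) = 0.727642.
1 − 2Q = 0.8, giving −¼ ln(0.8) = 0.055786.
d = 0.727642 + 0.055786 = 0.783428.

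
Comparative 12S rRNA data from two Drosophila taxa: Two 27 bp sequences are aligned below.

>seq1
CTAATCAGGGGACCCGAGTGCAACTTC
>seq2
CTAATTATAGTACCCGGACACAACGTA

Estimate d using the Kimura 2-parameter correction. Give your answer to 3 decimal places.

0.537

Of 27 sites, 6 differences are transitions and 4 are transversions, so P = 6/27 ≈ 0.222222 and Q = 4/27 ≈ 0.148148.
Under the Kimura two-parameter model, d = −½ ln(1 − 2P − Q) − ¼ ln(1 − 2Q).
1 − 2P − Q = 0.407408, giving −½ ln(0.407408) = 0.448970.
1 − 2Q = 0.703704, giving −¼ ln(0.703704) = 0.087849.
d = 0.448970 + 0.087849 = 0.536819.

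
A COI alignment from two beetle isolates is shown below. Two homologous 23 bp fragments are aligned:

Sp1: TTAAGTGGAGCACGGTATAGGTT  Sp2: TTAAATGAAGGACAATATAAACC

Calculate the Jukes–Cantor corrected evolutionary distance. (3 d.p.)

0.553

The sequences differ at 9 of 23 sites (5, 8, 11, 14, 15, 20, 21, 22, 23), so p = 9/23 ≈ 0.391304.
d = −(3/4) ln(1 − 4p/3) = −0.75 ln(1 − 0.521739) = −0.75 ln(0.478261)
  = −0.75 × (-0.737599) = 0.553199 substitutions/site.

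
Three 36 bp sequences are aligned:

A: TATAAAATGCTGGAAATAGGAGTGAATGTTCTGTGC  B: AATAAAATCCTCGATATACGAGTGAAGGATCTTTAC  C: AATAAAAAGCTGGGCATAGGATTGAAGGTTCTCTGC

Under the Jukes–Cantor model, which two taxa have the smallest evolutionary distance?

A–B: 9/36 differ, p = 0.250, d = 0.304.
A–C: 7/36 differ, p = 0.194, d = 0.225.
B–C: 10/36 differ, p = 0.278, d = 0.347.
The smallest distance is between A and C.

A and C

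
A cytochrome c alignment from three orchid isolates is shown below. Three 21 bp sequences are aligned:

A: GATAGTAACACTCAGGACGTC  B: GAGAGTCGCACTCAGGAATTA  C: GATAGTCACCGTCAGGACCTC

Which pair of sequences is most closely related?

A and C

A–B: 6/21 differ, p = 0.286, d = 0.360.
A–C: 4/21 differ, p = 0.190, d = 0.220.
B–C: 7/21 differ, p = 0.333, d = 0.441.
The smallest distance is between A and C.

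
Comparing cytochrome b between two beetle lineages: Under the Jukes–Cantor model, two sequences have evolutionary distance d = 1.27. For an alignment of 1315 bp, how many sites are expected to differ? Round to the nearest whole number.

Invert JC69: p = (3/4)(1 − e^(−4d/3)) = 0.75 × (1 − e^(-1.693333)) = 0.75 × (1 − 0.183906) = 0.612071.
Expected differing sites = pL ≈ 0.612071 × 1315 = 804.873365 ≈ 805.

805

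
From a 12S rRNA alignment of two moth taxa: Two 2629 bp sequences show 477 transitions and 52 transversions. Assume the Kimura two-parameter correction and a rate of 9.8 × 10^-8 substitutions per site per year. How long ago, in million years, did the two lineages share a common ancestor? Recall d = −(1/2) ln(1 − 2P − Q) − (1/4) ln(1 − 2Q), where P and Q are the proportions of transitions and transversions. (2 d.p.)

P = 477/2629 ≈ 0.181438 and Q = 52/2629 ≈ 0.019779.
Under the Kimura two-parameter model, d = −½ ln(1 − 2P − Q) − ¼ ln(1 − 2Q).
1 − 2P − Q = 0.617345, giving −½ ln(0.617345) = 0.241164.
1 − 2Q = 0.960442, giving −¼ ln(0.960442) = 0.010090.
d = 0.241164 + 0.010090 = 0.251254.
Under a molecular clock d = 2μt, so t = d/(2μ) = 0.251254 / (2 × 9.8 × 10^-8) = 1.28 million years.

1.28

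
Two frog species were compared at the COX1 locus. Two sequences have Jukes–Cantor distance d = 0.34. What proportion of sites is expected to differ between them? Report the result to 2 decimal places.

p = (3/4)(1 − e^(−4d/3)) = 0.75 × (1 − e^(-0.453333)) = 0.75 × (1 − 0.635506) = 0.273371.

0.27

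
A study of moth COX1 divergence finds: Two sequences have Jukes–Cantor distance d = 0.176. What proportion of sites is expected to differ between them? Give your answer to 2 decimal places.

p = (3/4)(1 − e^(−4d/3)) = 0.75 × (1 − e^(-0.234667)) = 0.75 × (1 − 0.790834) = 0.156875.

0.16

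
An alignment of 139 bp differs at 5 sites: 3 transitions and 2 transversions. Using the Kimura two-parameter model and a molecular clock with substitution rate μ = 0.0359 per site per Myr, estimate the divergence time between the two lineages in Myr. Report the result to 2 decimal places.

P = 3/139 ≈ 0.021583 and Q = 2/139 ≈ 0.014388.
Under the Kimura two-parameter model, d = −½ ln(1 − 2P − Q) − ¼ ln(1 − 2Q).
1 − 2P − Q = 0.942446, giving −½ ln(0.942446) = 0.029638.
1 − 2Q = 0.971224, giving −¼ ln(0.971224) = 0.007300.
d = 0.029638 + 0.007300 = 0.036938.
Under a molecular clock d = 2μt, so t = d/(2μ) = 0.036938 / (2 × 0.0359) = 0.51 Myr.

0.51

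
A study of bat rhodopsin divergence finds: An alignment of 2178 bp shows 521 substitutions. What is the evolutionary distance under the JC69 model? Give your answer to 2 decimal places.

0.29

p = 521/2178 ≈ 0.23921.
d = −(3/4) ln(1 − 4p/3) = −0.75 ln(1 − 0.318947) = −0.75 ln(0.681053)
  = −0.75 × (-0.384115) = 0.288086 substitutions/site.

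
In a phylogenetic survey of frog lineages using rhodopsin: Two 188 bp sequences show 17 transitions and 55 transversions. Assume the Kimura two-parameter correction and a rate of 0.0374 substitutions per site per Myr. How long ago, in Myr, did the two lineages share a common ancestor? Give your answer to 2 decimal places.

7.23

P = 17/188 ≈ 0.090426 and Q = 55/188 ≈ 0.292553.
Under the Kimura two-parameter model, d = −½ ln(1 − 2P − Q) − ¼ ln(1 − 2Q).
1 − 2P − Q = 0.526595, giving −½ ln(0.526595) = 0.320662.
1 − 2Q = 0.414894, giving −¼ ln(0.414894) = 0.219933.
d = 0.320662 + 0.219933 = 0.540595.
Under a molecular clock d = 2μt, so t = d/(2μ) = 0.540595 / (2 × 0.0374) = 7.23 Myr.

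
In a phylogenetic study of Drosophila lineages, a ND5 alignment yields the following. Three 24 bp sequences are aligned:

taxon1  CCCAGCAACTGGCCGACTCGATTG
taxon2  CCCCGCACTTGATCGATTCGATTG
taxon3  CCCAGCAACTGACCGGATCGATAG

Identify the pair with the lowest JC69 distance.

taxon1 and taxon3

taxon1–taxon2: 6/24 differ, p = 0.250, d = 0.304.
taxon1–taxon3: 4/24 differ, p = 0.167, d = 0.188.
taxon2–taxon3: 7/24 differ, p = 0.292, d = 0.369.
The smallest distance is between taxon1 and taxon3.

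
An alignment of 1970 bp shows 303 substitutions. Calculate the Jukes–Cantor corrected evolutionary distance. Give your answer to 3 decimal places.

0.172

p = 303/1970 ≈ 0.153807.
d = −(3/4) ln(1 − 4p/3) = −0.75 ln(1 − 0.205076) = −0.75 ln(0.794924)
  = −0.75 × (-0.229509) = 0.172132 substitutions/site.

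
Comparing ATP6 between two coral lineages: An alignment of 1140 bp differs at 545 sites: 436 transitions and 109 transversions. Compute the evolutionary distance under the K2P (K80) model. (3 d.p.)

1.038

P = 436/1140 ≈ 0.382456 and Q = 109/1140 ≈ 0.095614.
Under the Kimura two-parameter model, d = −½ ln(1 − 2P − Q) − ¼ ln(1 − 2Q).
1 − 2P − Q = 0.139474, giving −½ ln(0.139474) = 0.984939.
1 − 2Q = 0.808772, giving −¼ ln(0.808772) = 0.053060.
d = 0.984939 + 0.053060 = 1.037999.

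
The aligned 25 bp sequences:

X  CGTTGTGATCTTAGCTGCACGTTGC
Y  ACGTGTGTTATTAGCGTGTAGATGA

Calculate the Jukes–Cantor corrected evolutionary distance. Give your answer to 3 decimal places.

The sequences differ at 12 of 25 sites, so p = 12/25 = 0.48.
d = −(3/4) ln(1 − 4p/3) = −0.75 ln(1 − 0.64) = −0.75 ln(0.36)
  = −0.75 × (-1.021651) = 0.766238 substitutions/site.

0.766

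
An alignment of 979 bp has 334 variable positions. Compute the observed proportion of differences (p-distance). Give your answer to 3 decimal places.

p = 334/979 = 0.341164… ≈ 0.341 (to 3 d.p.).

0.341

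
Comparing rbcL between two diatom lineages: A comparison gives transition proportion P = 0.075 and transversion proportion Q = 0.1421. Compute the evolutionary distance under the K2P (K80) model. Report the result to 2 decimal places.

Under the Kimura two-parameter model, d = −½ ln(1 − 2P − Q) − ¼ ln(1 − 2Q).
1 − 2P − Q = 0.7079, giving −½ ln(0.7079) = 0.172726.
1 − 2Q = 0.7158, giving −¼ ln(0.7158) = 0.083589.
d = 0.172726 + 0.083589 = 0.256315.

0.26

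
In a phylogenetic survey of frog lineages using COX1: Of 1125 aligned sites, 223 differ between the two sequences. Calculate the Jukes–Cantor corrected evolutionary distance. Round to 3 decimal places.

0.230

p = 223/1125 ≈ 0.198222.
d = −(3/4) ln(1 − 4p/3) = −0.75 ln(1 − 0.264296) = −0.75 ln(0.735704)
  = −0.75 × (-0.306927) = 0.230195 substitutions/site.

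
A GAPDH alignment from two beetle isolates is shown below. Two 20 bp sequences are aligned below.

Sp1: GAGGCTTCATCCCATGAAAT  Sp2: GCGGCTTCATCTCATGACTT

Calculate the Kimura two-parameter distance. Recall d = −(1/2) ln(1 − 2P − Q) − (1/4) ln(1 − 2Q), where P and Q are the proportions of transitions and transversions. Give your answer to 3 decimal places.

Of 20 sites, 1 differences are transitions and 3 are transversions, so P = 1/20 = 0.05 and Q = 3/20 = 0.15.
Under the Kimura two-parameter model, d = −½ ln(1 − 2P − Q) − ¼ ln(1 − 2Q).
1 − 2P − Q = 0.75, giving −½ ln(0.75) = 0.143841.
1 − 2Q = 0.7, giving −¼ ln(0.7) = 0.089169.
d = 0.143841 + 0.089169 = 0.233010.

0.233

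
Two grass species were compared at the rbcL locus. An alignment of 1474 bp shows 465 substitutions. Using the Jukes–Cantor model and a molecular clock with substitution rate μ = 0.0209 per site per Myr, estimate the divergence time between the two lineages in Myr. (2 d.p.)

p = 465/1474 ≈ 0.315468.
d = −(3/4) ln(1 − 4p/3) = −0.75 ln(1 − 0.420624) = −0.75 ln(0.579376)
  = −0.75 × (-0.545804) = 0.409353 substitutions/site.
Under a molecular clock d = 2μt, so t = d/(2μ) = 0.409353 / (2 × 0.0209) = 9.79 Myr.

9.79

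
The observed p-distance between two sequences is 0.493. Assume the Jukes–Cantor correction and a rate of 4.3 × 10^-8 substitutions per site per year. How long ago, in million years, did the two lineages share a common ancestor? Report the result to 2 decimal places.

9.34

d = −(3/4) ln(1 − 4p/3) = −0.75 ln(1 − 0.657333) = −0.75 ln(0.342667)
  = −0.75 × (-1.070996) = 0.803247 substitutions/site.
Under a molecular clock d = 2μt, so t = d/(2μ) = 0.803247 / (2 × 4.3 × 10^-8) = 9.34 million years.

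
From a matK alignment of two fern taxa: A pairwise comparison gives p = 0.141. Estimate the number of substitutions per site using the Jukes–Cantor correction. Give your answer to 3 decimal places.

d = −(3/4) ln(1 − 4p/3) = −0.75 ln(1 − 0.188) = −0.75 ln(0.812)
  = −0.75 × (-0.208255) = 0.156191 substitutions/site.

0.156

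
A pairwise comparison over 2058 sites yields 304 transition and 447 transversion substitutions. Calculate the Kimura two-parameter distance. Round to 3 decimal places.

P = 304/2058 ≈ 0.147716 and Q = 447/2058 ≈ 0.217201.
Under the Kimura two-parameter model, d = −½ ln(1 − 2P − Q) − ¼ ln(1 − 2Q).
1 − 2P − Q = 0.487367, giving −½ ln(0.487367) = 0.359369.
1 − 2Q = 0.565598, giving −¼ ln(0.565598) = 0.142468.
d = 0.359369 + 0.142468 = 0.501837.

0.502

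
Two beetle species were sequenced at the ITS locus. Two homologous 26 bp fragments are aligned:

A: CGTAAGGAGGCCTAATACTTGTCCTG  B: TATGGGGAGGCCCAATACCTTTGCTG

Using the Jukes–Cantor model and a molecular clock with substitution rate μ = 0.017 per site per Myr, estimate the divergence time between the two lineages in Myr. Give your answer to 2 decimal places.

11.65

The sequences differ at 8 of 26 sites (1, 2, 4, 5, 13, 19, 21, 23), so p = 8/26 ≈ 0.307692.
d = −(3/4) ln(1 − 4p/3) = −0.75 ln(1 − 0.410256) = −0.75 ln(0.589744)
  = −0.75 × (-0.528067) = 0.396050 substitutions/site.
Under a molecular clock d = 2μt, so t = d/(2μ) = 0.396050 / (2 × 0.017) = 11.65 Myr.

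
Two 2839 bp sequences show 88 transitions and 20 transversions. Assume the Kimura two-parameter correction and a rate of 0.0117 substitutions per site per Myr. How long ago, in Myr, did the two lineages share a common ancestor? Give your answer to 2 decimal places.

P = 88/2839 ≈ 0.030997 and Q = 20/2839 ≈ 0.007045.
Under the Kimura two-parameter model, d = −½ ln(1 − 2P − Q) − ¼ ln(1 − 2Q).
1 − 2P − Q = 0.930961, giving −½ ln(0.930961) = 0.035769.
1 − 2Q = 0.98591, giving −¼ ln(0.98591) = 0.003548.
d = 0.035769 + 0.003548 = 0.039317.
Under a molecular clock d = 2μt, so t = d/(2μ) = 0.039317 / (2 × 0.0117) = 1.68 Myr.

1.68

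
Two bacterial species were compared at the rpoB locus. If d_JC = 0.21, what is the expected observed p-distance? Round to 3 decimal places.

p = (3/4)(1 − e^(−4d/3)) = 0.75 × (1 − e^(-0.28)) = 0.75 × (1 − 0.755784) = 0.183162.

0.183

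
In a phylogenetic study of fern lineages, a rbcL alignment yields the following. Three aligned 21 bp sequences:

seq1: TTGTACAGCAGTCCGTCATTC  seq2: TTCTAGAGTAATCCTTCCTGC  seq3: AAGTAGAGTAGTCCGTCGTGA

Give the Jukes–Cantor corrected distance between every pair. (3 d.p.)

seq1–seq2: 7/21 sites differ → p ≈ 0.333333, d = −0.75 ln(1 − 0.444444) = 0.440839 ≈ 0.441.
seq1–seq3: 7/21 sites differ → p ≈ 0.333333, d = −0.75 ln(1 − 0.444444) = 0.440839 ≈ 0.441.
seq2–seq3: 7/21 sites differ → p ≈ 0.333333, d = −0.75 ln(1 − 0.444444) = 0.440839 ≈ 0.441.

d(seq1,seq2) = 0.441, d(seq1,seq3) = 0.441, d(seq2,seq3) = 0.441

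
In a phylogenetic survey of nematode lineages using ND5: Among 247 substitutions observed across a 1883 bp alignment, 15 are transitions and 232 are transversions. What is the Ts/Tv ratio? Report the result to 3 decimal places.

R = 15/232 = 0.064655… ≈ 0.065 (to 3 d.p.).

0.065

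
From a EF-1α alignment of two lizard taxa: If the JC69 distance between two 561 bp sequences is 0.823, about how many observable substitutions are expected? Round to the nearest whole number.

Invert JC69: p = (3/4)(1 − e^(−4d/3)) = 0.75 × (1 − e^(-1.097333)) = 0.75 × (1 − 0.333760) = 0.499680.
Expected differing sites = pL ≈ 0.499680 × 561 = 280.32048 ≈ 280.

280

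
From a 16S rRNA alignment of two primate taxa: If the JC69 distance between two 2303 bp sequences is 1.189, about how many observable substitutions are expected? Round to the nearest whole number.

Invert JC69: p = (3/4)(1 − e^(−4d/3)) = 0.75 × (1 − e^(-1.585333)) = 0.75 × (1 − 0.204880) = 0.596340.
Expected differing sites = pL ≈ 0.596340 × 2303 = 1373.37102 ≈ 1373.

1373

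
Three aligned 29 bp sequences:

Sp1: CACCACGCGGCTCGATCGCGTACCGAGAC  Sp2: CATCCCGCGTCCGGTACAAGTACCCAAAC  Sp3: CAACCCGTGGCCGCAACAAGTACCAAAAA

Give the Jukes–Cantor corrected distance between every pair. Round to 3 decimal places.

d(Sp1,Sp2) = 0.529, d(Sp1,Sp3) = 0.602, d(Sp2,Sp3) = 0.291

Sp1–Sp2: 11/29 sites differ → p ≈ 0.37931, d = −0.75 ln(1 − 0.505747) = 0.528531 ≈ 0.529.
Sp1–Sp3: 12/29 sites differ → p ≈ 0.413793, d = −0.75 ln(1 − 0.551724) = 0.601760 ≈ 0.602.
Sp2–Sp3: 7/29 sites differ → p ≈ 0.241379, d = −0.75 ln(1 − 0.321839) = 0.291278 ≈ 0.291.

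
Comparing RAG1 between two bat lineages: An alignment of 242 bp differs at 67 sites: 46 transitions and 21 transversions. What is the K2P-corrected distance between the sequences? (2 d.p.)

P = 46/242 ≈ 0.190083 and Q = 21/242 ≈ 0.086777.
Under the Kimura two-parameter model, d = −½ ln(1 − 2P − Q) − ¼ ln(1 − 2Q).
1 − 2P − Q = 0.533057, giving −½ ln(0.533057) = 0.314563.
1 − 2Q = 0.826446, giving −¼ ln(0.826446) = 0.047655.
d = 0.314563 + 0.047655 = 0.362218.

0.36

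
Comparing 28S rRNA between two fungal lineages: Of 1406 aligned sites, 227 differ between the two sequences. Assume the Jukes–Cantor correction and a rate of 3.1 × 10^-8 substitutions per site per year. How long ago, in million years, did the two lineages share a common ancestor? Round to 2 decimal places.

2.93

p = 227/1406 ≈ 0.161451.
d = −(3/4) ln(1 − 4p/3) = −0.75 ln(1 − 0.215268) = −0.75 ln(0.784732)
  = −0.75 × (-0.242413) = 0.181810 substitutions/site.
Under a molecular clock d = 2μt, so t = d/(2μ) = 0.181810 / (2 × 3.1 × 10^-8) = 2.93 million years.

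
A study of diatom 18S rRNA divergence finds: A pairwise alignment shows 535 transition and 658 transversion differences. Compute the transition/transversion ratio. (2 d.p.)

0.81

R = 535/658 = 0.813069… ≈ 0.81 (to 2 d.p.).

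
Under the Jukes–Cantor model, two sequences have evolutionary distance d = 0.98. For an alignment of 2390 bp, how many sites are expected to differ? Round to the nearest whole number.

Invert JC69: p = (3/4)(1 − e^(−4d/3)) = 0.75 × (1 − e^(-1.306667)) = 0.75 × (1 − 0.270721) = 0.546959.
Expected differing sites = pL ≈ 0.546959 × 2390 = 1307.23201 ≈ 1307.

1307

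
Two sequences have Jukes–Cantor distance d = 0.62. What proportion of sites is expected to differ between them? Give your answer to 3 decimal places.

0.422

p = (3/4)(1 − e^(−4d/3)) = 0.75 × (1 − e^(-0.826667)) = 0.75 × (1 − 0.437505) = 0.421871.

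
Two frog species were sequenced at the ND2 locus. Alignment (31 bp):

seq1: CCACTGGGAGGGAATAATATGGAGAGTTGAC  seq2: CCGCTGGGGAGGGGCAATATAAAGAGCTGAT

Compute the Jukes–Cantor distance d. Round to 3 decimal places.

0.422

The sequences differ at 10 of 31 sites (3, 9, 10, 13, 14, 15, 21, 22, 27, 31), so p = 10/31 ≈ 0.322581.
d = −(3/4) ln(1 − 4p/3) = −0.75 ln(1 − 0.430108) = −0.75 ln(0.569892)
  = −0.75 × (-0.562308) = 0.421731 substitutions/site.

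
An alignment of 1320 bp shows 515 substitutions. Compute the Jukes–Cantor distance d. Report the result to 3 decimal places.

0.551

p = 515/1320 ≈ 0.390152.
d = −(3/4) ln(1 − 4p/3) = −0.75 ln(1 − 0.520203) = −0.75 ln(0.479797)
  = −0.75 × (-0.734392) = 0.550794 substitutions/site.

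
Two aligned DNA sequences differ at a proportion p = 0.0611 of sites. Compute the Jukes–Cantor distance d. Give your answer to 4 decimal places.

0.0637

d = −(3/4) ln(1 − 4p/3) = −0.75 ln(1 − 0.081467) = −0.75 ln(0.918533)
  = −0.75 × (-0.084977) = 0.063733 substitutions/site.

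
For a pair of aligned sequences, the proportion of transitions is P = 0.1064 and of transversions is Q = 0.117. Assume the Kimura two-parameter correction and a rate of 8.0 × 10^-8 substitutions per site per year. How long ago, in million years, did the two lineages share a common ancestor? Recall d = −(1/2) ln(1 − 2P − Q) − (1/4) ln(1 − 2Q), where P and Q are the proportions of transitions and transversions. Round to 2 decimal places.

1.67

Under the Kimura two-parameter model, d = −½ ln(1 − 2P − Q) − ¼ ln(1 − 2Q).
1 − 2P − Q = 0.6702, giving −½ ln(0.6702) = 0.200090.
1 − 2Q = 0.766, giving −¼ ln(0.766) = 0.066643.
d = 0.200090 + 0.066643 = 0.266733.
Under a molecular clock d = 2μt, so t = d/(2μ) = 0.266733 / (2 × 8.0 × 10^-8) = 1.67 million years.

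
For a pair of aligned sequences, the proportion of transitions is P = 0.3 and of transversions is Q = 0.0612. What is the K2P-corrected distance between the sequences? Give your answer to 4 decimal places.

0.5738

Under the Kimura two-parameter model, d = −½ ln(1 − 2P − Q) − ¼ ln(1 − 2Q).
1 − 2P − Q = 0.3388, giving −½ ln(0.3388) = 0.541173.
1 − 2Q = 0.8776, giving −¼ ln(0.8776) = 0.032641.
d = 0.541173 + 0.032641 = 0.573814.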